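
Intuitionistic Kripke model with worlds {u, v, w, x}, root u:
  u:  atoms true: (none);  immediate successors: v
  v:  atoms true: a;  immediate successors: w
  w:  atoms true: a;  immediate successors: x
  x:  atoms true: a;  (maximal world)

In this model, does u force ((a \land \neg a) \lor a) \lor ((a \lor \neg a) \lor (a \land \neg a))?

u \nVdash ((a \land \neg a) \lor a) \lor ((a \lor \neg a) \lor (a \land \neg a)): neither disjunct is forced at u.
u \nVdash (a \land \neg a) \lor a: neither disjunct is forced at u.
u \nVdash a \land \neg a since u fails a.

No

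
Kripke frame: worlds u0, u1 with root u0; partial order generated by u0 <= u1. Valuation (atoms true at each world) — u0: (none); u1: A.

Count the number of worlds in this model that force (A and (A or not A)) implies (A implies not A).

u0: does not force it — u0 does not force (A and (A or not A)) implies (A implies not A): at the accessible world u1, u1 forces A and (A or not A) but u1 does not force A implies not A.
u1: does not force it — u1 does not force (A and (A or not A)) implies (A implies not A): already at u1 itself, u1 forces A and (A or not A) but u1 does not force A implies not A.
Worlds forcing the formula: { }.

0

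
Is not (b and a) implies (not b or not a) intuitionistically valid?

No

This is the constructively invalid direction of De Morgan's law for conjunction, which is not intuitionistically valid.
A Kripke countermodel: worlds s0, s1, s2; order generated by s0 <= s1, s0 <= s2; atoms true at each world — s0:{}; s1:{b}; s2:{a}.
s0 does not force not (b and a) implies (not b or not a): already at s0 itself, s0 forces not (b and a) but s0 does not force not b or not a.
s0 does not force not b or not a: neither disjunct is forced at s0.
s0 does not force not b since s1 is accessible from s0 and s1 forces b.
So the root s0 does not force the formula.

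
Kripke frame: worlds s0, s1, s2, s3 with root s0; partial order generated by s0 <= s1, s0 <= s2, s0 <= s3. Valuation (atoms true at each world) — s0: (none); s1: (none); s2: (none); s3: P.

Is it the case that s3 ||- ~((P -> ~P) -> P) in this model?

No

s3 ||-/- ~((P -> ~P) -> P) since s3 is accessible from s3 and s3 ||- (P -> ~P) -> P.
s3 ||- (P -> ~P) -> P vacuously: no world accessible from s3 forces the antecedent P -> ~P.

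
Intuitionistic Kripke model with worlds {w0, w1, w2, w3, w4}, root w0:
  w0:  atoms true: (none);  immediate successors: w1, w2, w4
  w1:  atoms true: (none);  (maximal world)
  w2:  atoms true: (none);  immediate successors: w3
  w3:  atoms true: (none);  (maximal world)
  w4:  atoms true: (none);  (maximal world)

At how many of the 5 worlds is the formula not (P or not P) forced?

0

w0: does not force it — w0 does not force not (P or not P) since w0 is accessible from w0 and w0 forces P or not P.
w1: does not force it — w1 does not force not (P or not P) since w1 is accessible from w1 and w1 forces P or not P.
w2: does not force it — w2 does not force not (P or not P) since w2 is accessible from w2 and w2 forces P or not P.
w3: does not force it.
w4: does not force it.
Worlds forcing the formula: { }.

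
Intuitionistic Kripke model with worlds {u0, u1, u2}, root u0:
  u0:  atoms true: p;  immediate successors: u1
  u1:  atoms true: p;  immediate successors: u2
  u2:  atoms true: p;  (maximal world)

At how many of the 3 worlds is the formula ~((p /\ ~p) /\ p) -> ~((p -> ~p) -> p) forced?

u0: does not force it — u0 ||-/- ~((p /\ ~p) /\ p) -> ~((p -> ~p) -> p): already at u0 itself, u0 ||- ~((p /\ ~p) /\ p) but u0 ||-/- ~((p -> ~p) -> p).
u1: does not force it.
u2: does not force it.
Worlds forcing the formula: { }.

0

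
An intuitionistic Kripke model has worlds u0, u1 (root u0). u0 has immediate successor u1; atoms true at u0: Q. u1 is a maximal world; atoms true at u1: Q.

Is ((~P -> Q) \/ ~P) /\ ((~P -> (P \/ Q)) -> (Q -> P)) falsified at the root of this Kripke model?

Yes

u0 ||-/- ((~P -> Q) \/ ~P) /\ ((~P -> (P \/ Q)) -> (Q -> P)) since u0 fails (~P -> (P \/ Q)) -> (Q -> P).
So the root u0 does not force ((~P -> Q) \/ ~P) /\ ((~P -> (P \/ Q)) -> (Q -> P)); the model is a countermodel.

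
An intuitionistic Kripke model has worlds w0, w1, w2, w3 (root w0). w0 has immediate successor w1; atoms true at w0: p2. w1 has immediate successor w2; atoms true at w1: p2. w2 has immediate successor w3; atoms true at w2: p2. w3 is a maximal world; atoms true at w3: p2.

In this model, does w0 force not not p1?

w0 does not force not not p1 since w0 is accessible from w0 and w0 forces not p1.
w0 forces not p1: no world accessible from w0 forces p1.

No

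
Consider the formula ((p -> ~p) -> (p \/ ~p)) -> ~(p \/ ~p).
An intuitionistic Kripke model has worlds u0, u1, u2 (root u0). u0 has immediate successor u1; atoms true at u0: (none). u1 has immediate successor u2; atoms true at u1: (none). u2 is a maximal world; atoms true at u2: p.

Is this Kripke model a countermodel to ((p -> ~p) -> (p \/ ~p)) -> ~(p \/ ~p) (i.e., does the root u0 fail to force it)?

Yes

u0 ||-/- ((p -> ~p) -> (p \/ ~p)) -> ~(p \/ ~p): already at u0 itself, u0 ||- (p -> ~p) -> (p \/ ~p) but u0 ||-/- ~(p \/ ~p).
u0 ||-/- ~(p \/ ~p) since u2 is accessible from u0 and u2 ||- p \/ ~p.
u2 ||- p \/ ~p via the disjunct p.
So the root u0 does not force ((p -> ~p) -> (p \/ ~p)) -> ~(p \/ ~p); the model is a countermodel.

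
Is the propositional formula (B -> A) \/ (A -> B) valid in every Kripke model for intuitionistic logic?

No

This is the Gödel–Dummett linearity axiom, which is not intuitionistically valid.
A Kripke countermodel: worlds s0, s1, s2; order generated by s0 <= s1, s0 <= s2; atoms true at each world — s0:{}; s1:{B}; s2:{A}.
s0 ||-/- (B -> A) \/ (A -> B): neither disjunct is forced at s0.
s0 ||-/- B -> A: at the accessible world s1, s1 ||- B but s1 ||-/- A.
s1 lacks atom A, so s1 ||-/- A.
So the root s0 does not force the formula.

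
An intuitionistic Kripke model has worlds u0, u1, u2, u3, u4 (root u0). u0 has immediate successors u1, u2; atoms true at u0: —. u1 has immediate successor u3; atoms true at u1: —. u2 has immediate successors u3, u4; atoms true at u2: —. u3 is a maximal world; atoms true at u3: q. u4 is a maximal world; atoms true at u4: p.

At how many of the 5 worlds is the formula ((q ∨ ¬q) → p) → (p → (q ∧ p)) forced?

2

u0: does not force it — u0 ⊮ ((q ∨ ¬q) → p) → (p → (q ∧ p)): at the accessible world u4, u4 ⊩ (q ∨ ¬q) → p but u4 ⊮ p → (q ∧ p).
u1: forces it.
u2: does not force it.
u3: forces it.
u4: does not force it.
Worlds forcing the formula: {u1, u3}.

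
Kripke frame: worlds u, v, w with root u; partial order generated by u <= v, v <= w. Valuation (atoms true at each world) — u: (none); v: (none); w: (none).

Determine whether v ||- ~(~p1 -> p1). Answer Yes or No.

Yes

v ||- ~(~p1 -> p1): no world accessible from v forces ~p1 -> p1.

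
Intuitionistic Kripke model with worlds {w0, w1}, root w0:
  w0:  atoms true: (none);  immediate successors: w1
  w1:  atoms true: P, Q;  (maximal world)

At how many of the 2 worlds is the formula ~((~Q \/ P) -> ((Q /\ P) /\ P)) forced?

w0: does not force it — w0 ||-/- ~((~Q \/ P) -> ((Q /\ P) /\ P)) since w0 is accessible from w0 and w0 ||- (~Q \/ P) -> ((Q /\ P) /\ P).
w1: does not force it — w1 ||-/- ~((~Q \/ P) -> ((Q /\ P) /\ P)) since w1 is accessible from w1 and w1 ||- (~Q \/ P) -> ((Q /\ P) /\ P).
Worlds forcing the formula: { }.

0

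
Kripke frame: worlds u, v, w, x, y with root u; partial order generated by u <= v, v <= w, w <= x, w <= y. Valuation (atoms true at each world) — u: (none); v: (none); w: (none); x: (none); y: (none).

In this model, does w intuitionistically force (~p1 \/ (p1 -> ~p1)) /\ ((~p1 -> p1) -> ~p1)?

w ||- (~p1 \/ (p1 -> ~p1)) /\ ((~p1 -> p1) -> ~p1) since w forces both conjuncts.

Yes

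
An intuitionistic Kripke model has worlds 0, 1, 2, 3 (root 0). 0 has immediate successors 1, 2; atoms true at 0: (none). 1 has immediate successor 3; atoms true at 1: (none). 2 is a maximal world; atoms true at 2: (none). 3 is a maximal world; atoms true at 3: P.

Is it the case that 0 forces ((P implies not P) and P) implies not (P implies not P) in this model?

0 forces ((P implies not P) and P) implies not (P implies not P) vacuously: no world accessible from 0 forces the antecedent (P implies not P) and P.

Yes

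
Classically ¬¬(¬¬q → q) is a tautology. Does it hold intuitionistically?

This is the double negation of double-negation elimination, which is intuitionistically derivable.
By Glivenko's theorem the double negation of any classical propositional tautology is intuitionistically provable; ¬¬q → q is classically a tautology.

Yes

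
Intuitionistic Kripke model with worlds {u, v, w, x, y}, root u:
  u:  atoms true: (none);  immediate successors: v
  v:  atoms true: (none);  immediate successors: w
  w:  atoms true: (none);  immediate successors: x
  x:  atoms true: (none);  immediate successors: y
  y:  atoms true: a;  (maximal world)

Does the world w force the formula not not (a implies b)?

w does not force not not (a implies b) since w is accessible from w and w forces not (a implies b).
w forces not (a implies b): no world accessible from w forces a implies b.

No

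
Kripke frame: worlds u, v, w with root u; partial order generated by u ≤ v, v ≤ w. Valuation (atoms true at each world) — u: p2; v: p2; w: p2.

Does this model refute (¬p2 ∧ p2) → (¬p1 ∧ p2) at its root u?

u ⊩ (¬p2 ∧ p2) → (¬p1 ∧ p2) vacuously: no world accessible from u forces the antecedent ¬p2 ∧ p2.
So the root u forces (¬p2 ∧ p2) → (¬p1 ∧ p2); the model is not a countermodel.

No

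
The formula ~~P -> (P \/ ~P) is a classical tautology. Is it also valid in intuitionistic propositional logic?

No

This is a variant of double-negation elimination (deriving excluded middle from double negation), which is not intuitionistically valid.
A Kripke countermodel: worlds u, v; order generated by u <= v; atoms true at each world — u:{}; v:{P}.
u ||-/- ~~P -> (P \/ ~P): already at u itself, u ||- ~~P but u ||-/- P \/ ~P.
u ||-/- P \/ ~P: neither disjunct is forced at u.
u lacks atom P, so u ||-/- P.
So the root u does not force the formula.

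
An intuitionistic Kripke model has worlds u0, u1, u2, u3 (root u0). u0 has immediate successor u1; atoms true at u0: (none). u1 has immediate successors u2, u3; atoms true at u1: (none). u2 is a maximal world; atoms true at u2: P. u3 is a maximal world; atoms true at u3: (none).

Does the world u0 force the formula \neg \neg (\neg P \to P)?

No

u0 \nVdash \neg \neg (\neg P \to P) since u3 is accessible from u0 and u3 \Vdash \neg (\neg P \to P).
u3 \Vdash \neg (\neg P \to P): no world accessible from u3 forces \neg P \to P.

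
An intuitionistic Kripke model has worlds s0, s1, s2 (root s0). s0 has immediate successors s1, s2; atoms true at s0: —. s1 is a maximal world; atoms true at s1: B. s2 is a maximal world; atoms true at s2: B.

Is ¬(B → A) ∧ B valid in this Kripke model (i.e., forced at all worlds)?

No

Not every world: s0 ⊮ ¬(B → A) ∧ B.
s0 ⊮ ¬(B → A) ∧ B since s0 fails B.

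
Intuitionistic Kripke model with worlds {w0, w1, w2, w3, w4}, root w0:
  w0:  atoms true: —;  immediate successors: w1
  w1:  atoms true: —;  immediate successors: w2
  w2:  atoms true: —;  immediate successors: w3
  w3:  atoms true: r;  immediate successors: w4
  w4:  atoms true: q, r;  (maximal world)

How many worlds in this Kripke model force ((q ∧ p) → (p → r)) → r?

2

w0: does not force it — w0 ⊮ ((q ∧ p) → (p → r)) → r: already at w0 itself, w0 ⊩ (q ∧ p) → (p → r) but w0 ⊮ r.
w1: does not force it — w1 ⊮ ((q ∧ p) → (p → r)) → r: already at w1 itself, w1 ⊩ (q ∧ p) → (p → r) but w1 ⊮ r.
w2: does not force it — w2 ⊮ ((q ∧ p) → (p → r)) → r: already at w2 itself, w2 ⊩ (q ∧ p) → (p → r) but w2 ⊮ r.
w3: forces it.
w4: forces it.
Worlds forcing the formula: {w3, w4}.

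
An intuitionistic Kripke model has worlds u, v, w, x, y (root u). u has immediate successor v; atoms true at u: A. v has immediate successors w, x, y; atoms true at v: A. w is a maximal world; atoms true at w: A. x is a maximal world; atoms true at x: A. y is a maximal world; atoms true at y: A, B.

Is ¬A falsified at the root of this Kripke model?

Yes

u ⊮ ¬A since u is accessible from u and u ⊩ A.
So the root u does not force ¬A; the model is a countermodel.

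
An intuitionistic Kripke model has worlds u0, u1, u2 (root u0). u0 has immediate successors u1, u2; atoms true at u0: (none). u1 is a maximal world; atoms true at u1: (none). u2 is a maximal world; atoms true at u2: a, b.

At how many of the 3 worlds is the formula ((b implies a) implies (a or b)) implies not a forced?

1

u0: does not force it — u0 does not force ((b implies a) implies (a or b)) implies not a: at the accessible world u2, u2 forces (b implies a) implies (a or b) but u2 does not force not a.
u1: forces it.
u2: does not force it — u2 does not force ((b implies a) implies (a or b)) implies not a: already at u2 itself, u2 forces (b implies a) implies (a or b) but u2 does not force not a.
Worlds forcing the formula: {u1}.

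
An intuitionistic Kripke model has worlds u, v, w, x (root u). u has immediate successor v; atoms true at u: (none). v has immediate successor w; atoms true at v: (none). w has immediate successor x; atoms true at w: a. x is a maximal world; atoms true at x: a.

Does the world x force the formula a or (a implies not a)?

Yes

x forces a or (a implies not a) via the disjunct a.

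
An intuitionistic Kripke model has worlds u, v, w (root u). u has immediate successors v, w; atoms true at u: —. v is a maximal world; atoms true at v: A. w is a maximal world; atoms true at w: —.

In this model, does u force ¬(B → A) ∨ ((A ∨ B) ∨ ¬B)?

Yes

u ⊩ ¬(B → A) ∨ ((A ∨ B) ∨ ¬B) via the disjunct (A ∨ B) ∨ ¬B.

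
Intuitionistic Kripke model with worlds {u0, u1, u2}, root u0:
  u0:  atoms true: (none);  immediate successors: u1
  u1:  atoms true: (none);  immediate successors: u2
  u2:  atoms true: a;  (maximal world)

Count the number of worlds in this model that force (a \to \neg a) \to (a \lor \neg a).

u0: forces it.
u1: forces it.
u2: forces it.
Worlds forcing the formula: {u0, u1, u2}.

3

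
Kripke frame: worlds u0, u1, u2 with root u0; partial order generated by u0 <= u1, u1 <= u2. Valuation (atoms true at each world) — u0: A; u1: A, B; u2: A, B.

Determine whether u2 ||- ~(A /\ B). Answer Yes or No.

u2 ||-/- ~(A /\ B) since u2 is accessible from u2 and u2 ||- A /\ B.
u2 ||- A /\ B since u2 forces both conjuncts.

No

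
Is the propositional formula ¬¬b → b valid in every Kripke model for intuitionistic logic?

This is double-negation elimination, which is not intuitionistically valid.
A Kripke countermodel: worlds w0, w1; order generated by w0 ≤ w1; atoms true at each world — w0:{}; w1:{b}.
w0 ⊮ ¬¬b → b: already at w0 itself, w0 ⊩ ¬¬b but w0 ⊮ b.
w0 lacks atom b, so w0 ⊮ b.
So the root w0 does not force the formula.

No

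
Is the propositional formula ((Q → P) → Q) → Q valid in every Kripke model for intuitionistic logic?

This is Peirce's law, which is not intuitionistically valid.
A Kripke countermodel: worlds u, v; order generated by u ≤ v; atoms true at each world — u:{}; v:{Q}.
u ⊮ ((Q → P) → Q) → Q: already at u itself, u ⊩ (Q → P) → Q but u ⊮ Q.
u lacks atom Q, so u ⊮ Q.
So the root u does not force the formula.

No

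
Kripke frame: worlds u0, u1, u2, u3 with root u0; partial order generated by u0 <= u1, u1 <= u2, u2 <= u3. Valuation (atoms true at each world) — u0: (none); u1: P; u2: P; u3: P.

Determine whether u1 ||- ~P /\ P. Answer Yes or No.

No

u1 ||-/- ~P /\ P since u1 fails ~P.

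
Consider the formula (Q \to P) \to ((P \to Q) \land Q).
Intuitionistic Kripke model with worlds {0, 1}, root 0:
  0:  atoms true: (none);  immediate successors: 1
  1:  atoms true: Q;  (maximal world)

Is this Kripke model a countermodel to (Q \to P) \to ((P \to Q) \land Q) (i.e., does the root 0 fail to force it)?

0 \Vdash (Q \to P) \to ((P \to Q) \land Q) vacuously: no world accessible from 0 forces the antecedent Q \to P.
So the root 0 forces (Q \to P) \to ((P \to Q) \land Q); the model is not a countermodel.

No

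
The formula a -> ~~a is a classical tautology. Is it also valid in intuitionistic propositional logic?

This is double-negation introduction, which is intuitionistically derivable.
If a world forces a then every accessible world forces a (persistence), so none forces ~a; hence ~~a.

Yes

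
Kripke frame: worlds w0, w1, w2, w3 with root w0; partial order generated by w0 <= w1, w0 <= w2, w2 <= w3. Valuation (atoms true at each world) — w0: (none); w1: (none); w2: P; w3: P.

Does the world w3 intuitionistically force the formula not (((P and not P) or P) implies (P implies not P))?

w3 forces not (((P and not P) or P) implies (P implies not P)): no world accessible from w3 forces ((P and not P) or P) implies (P implies not P).

Yes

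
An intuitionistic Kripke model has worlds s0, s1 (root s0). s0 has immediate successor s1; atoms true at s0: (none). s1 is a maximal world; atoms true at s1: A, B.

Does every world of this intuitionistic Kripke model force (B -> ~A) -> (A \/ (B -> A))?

Yes

s0 ||- (B -> ~A) -> (A \/ (B -> A)) vacuously: no world accessible from s0 forces the antecedent B -> ~A.
Since the root s0 forces (B -> ~A) -> (A \/ (B -> A)) and forcing is persistent (monotone upward), every world forces it.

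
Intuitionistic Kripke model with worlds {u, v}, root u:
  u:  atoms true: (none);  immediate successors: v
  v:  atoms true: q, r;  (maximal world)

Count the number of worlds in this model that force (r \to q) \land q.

u: does not force it — u \nVdash (r \to q) \land q since u fails q.
v: forces it.
Worlds forcing the formula: {v}.

1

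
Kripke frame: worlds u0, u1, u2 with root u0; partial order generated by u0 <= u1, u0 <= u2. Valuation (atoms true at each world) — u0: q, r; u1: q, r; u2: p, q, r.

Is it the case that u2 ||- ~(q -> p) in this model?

u2 ||-/- ~(q -> p) since u2 is accessible from u2 and u2 ||- q -> p.
u2 ||- q -> p: every world accessible from u2 that forces q (namely u2) also forces p.

No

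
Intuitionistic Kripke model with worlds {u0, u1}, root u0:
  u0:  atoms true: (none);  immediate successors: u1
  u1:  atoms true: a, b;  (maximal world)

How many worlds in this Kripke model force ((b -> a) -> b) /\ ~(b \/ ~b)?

0

u0: does not force it — u0 ||-/- ((b -> a) -> b) /\ ~(b \/ ~b) since u0 fails (b -> a) -> b.
u1: does not force it — u1 ||-/- ((b -> a) -> b) /\ ~(b \/ ~b) since u1 fails ~(b \/ ~b).
Worlds forcing the formula: { }.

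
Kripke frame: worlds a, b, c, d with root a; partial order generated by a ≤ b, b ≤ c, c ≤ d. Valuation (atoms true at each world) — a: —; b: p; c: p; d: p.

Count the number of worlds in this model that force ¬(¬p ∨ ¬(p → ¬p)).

a: does not force it — a ⊮ ¬(¬p ∨ ¬(p → ¬p)) since a is accessible from a and a ⊩ ¬p ∨ ¬(p → ¬p).
b: does not force it.
c: does not force it.
d: does not force it.
Worlds forcing the formula: { }.

0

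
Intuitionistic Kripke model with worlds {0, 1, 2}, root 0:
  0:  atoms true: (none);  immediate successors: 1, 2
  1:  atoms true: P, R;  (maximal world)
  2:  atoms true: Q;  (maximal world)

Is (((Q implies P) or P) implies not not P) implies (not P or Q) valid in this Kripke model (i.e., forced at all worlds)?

No

Not every world: 0 does not force (((Q implies P) or P) implies not not P) implies (not P or Q).
0 does not force (((Q implies P) or P) implies not not P) implies (not P or Q): already at 0 itself, 0 forces ((Q implies P) or P) implies not not P but 0 does not force not P or Q.
0 does not force not P or Q: neither disjunct is forced at 0.
0 does not force not P since 1 is accessible from 0 and 1 forces P.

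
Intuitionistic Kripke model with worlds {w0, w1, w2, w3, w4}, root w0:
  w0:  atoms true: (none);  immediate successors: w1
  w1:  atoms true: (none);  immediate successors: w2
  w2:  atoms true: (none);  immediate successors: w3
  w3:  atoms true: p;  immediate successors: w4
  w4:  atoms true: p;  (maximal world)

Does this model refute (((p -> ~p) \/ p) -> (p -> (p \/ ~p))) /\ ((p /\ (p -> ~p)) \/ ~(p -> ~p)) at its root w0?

No

w0 ||- (((p -> ~p) \/ p) -> (p -> (p \/ ~p))) /\ ((p /\ (p -> ~p)) \/ ~(p -> ~p)) since w0 forces both conjuncts.
So the root w0 forces (((p -> ~p) \/ p) -> (p -> (p \/ ~p))) /\ ((p /\ (p -> ~p)) \/ ~(p -> ~p)); the model is not a countermodel.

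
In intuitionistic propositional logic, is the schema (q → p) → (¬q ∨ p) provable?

This is the material-implication-as-disjunction principle, which is not intuitionistically valid.
A Kripke countermodel: worlds w0, w1; order generated by w0 ≤ w1; atoms true at each world — w0:{}; w1:{p,q}.
w0 ⊮ (q → p) → (¬q ∨ p): already at w0 itself, w0 ⊩ q → p but w0 ⊮ ¬q ∨ p.
w0 ⊮ ¬q ∨ p: neither disjunct is forced at w0.
w0 ⊮ ¬q since w1 is accessible from w0 and w1 ⊩ q.
So the root w0 does not force the formula.

No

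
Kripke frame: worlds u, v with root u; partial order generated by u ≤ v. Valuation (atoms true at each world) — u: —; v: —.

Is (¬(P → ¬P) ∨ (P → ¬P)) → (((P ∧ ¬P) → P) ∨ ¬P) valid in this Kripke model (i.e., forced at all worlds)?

u ⊩ (¬(P → ¬P) ∨ (P → ¬P)) → (((P ∧ ¬P) → P) ∨ ¬P): every world accessible from u that forces ¬(P → ¬P) ∨ (P → ¬P) (namely u, v) also forces ((P ∧ ¬P) → P) ∨ ¬P.
Since the root u forces (¬(P → ¬P) ∨ (P → ¬P)) → (((P ∧ ¬P) → P) ∨ ¬P) and forcing is persistent (monotone upward), every world forces it.

Yes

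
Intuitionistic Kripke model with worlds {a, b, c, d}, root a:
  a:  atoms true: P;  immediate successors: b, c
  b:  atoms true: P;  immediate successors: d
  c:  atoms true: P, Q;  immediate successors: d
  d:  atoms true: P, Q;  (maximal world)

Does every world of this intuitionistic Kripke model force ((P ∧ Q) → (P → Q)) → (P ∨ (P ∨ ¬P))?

a ⊩ ((P ∧ Q) → (P → Q)) → (P ∨ (P ∨ ¬P)): every world accessible from a that forces (P ∧ Q) → (P → Q) (namely a, b, c, d) also forces P ∨ (P ∨ ¬P).
Since the root a forces ((P ∧ Q) → (P → Q)) → (P ∨ (P ∨ ¬P)) and forcing is persistent (monotone upward), every world forces it.

Yes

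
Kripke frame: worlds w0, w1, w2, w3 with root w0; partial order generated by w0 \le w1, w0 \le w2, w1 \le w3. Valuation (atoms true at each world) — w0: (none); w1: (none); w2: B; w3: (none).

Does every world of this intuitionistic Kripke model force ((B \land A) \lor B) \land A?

No

Not every world: w0 \nVdash ((B \land A) \lor B) \land A.
w0 \nVdash ((B \land A) \lor B) \land A since w0 fails (B \land A) \lor B.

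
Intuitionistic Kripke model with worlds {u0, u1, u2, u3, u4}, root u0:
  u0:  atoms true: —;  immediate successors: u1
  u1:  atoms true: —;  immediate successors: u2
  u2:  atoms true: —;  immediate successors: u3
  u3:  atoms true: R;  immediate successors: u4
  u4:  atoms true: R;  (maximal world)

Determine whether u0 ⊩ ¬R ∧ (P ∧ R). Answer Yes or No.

u0 ⊮ ¬R ∧ (P ∧ R) since u0 fails ¬R.

No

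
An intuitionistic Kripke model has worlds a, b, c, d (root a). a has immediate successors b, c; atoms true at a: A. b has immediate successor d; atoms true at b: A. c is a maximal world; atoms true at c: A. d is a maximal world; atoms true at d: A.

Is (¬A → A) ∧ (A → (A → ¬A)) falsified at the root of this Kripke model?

a ⊮ (¬A → A) ∧ (A → (A → ¬A)) since a fails A → (A → ¬A).
So the root a does not force (¬A → A) ∧ (A → (A → ¬A)); the model is a countermodel.

Yes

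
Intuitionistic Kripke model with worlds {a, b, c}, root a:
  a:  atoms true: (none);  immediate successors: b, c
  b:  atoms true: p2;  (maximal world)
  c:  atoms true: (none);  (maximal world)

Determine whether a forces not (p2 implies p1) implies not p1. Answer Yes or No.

Yes

a forces not (p2 implies p1) implies not p1: every world accessible from a that forces not (p2 implies p1) (namely b) also forces not p1.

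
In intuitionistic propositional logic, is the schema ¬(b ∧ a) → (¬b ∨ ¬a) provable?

No

This is the constructively invalid direction of De Morgan's law for conjunction, which is not intuitionistically valid.
A Kripke countermodel: worlds 0, 1, 2; order generated by 0 ≤ 1, 0 ≤ 2; atoms true at each world — 0:{}; 1:{b}; 2:{a}.
0 ⊮ ¬(b ∧ a) → (¬b ∨ ¬a): already at 0 itself, 0 ⊩ ¬(b ∧ a) but 0 ⊮ ¬b ∨ ¬a.
0 ⊮ ¬b ∨ ¬a: neither disjunct is forced at 0.
0 ⊮ ¬b since 1 is accessible from 0 and 1 ⊩ b.
So the root 0 does not force the formula.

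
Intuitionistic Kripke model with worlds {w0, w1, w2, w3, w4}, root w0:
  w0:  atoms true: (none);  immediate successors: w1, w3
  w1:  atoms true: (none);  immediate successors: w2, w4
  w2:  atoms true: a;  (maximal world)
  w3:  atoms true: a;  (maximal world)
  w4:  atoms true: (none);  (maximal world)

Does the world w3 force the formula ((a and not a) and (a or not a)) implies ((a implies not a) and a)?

Yes

w3 forces ((a and not a) and (a or not a)) implies ((a implies not a) and a) vacuously: no world accessible from w3 forces the antecedent (a and not a) and (a or not a).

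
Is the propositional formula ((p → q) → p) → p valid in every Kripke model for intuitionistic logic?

No

This is Peirce's law, which is not intuitionistically valid.
A Kripke countermodel: worlds 0, 1; order generated by 0 ≤ 1; atoms true at each world — 0:{}; 1:{p}.
0 ⊮ ((p → q) → p) → p: already at 0 itself, 0 ⊩ (p → q) → p but 0 ⊮ p.
0 lacks atom p, so 0 ⊮ p.
So the root 0 does not force the formula.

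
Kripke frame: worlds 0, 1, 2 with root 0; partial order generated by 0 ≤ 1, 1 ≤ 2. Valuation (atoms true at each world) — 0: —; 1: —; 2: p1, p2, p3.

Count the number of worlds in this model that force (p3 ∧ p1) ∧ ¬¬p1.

1

0: does not force it — 0 ⊮ (p3 ∧ p1) ∧ ¬¬p1 since 0 fails p3 ∧ p1.
1: does not force it.
2: forces it.
Worlds forcing the formula: {2}.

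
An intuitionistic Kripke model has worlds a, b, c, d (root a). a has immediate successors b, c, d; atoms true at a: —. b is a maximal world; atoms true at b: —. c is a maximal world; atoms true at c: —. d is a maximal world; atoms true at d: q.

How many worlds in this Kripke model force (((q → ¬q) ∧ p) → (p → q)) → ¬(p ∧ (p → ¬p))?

4

a: forces it.
b: forces it.
c: forces it.
d: forces it.
Worlds forcing the formula: {a, b, c, d}.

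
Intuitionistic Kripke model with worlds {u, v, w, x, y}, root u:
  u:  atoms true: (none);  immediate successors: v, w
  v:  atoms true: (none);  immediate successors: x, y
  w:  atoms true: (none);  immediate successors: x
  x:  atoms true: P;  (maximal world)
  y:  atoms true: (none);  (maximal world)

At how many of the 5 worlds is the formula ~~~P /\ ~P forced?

u: does not force it — u ||-/- ~~~P /\ ~P since u fails ~~~P.
v: does not force it — v ||-/- ~~~P /\ ~P since v fails ~~~P.
w: does not force it — w ||-/- ~~~P /\ ~P since w fails ~~~P.
x: does not force it.
y: forces it.
Worlds forcing the formula: {y}.

1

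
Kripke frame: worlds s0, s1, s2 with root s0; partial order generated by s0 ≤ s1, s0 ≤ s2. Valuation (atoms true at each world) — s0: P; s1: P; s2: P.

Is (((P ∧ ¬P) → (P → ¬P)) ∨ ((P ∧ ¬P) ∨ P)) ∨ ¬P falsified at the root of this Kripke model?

s0 ⊩ (((P ∧ ¬P) → (P → ¬P)) ∨ ((P ∧ ¬P) ∨ P)) ∨ ¬P via the disjunct ((P ∧ ¬P) → (P → ¬P)) ∨ ((P ∧ ¬P) ∨ P).
So the root s0 forces (((P ∧ ¬P) → (P → ¬P)) ∨ ((P ∧ ¬P) ∨ P)) ∨ ¬P; the model is not a countermodel.

No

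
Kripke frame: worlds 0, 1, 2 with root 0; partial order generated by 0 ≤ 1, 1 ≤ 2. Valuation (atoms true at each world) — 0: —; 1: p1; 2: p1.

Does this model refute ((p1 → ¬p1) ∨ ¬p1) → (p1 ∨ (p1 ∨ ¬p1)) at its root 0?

0 ⊩ ((p1 → ¬p1) ∨ ¬p1) → (p1 ∨ (p1 ∨ ¬p1)) vacuously: no world accessible from 0 forces the antecedent (p1 → ¬p1) ∨ ¬p1.
So the root 0 forces ((p1 → ¬p1) ∨ ¬p1) → (p1 ∨ (p1 ∨ ¬p1)); the model is not a countermodel.

No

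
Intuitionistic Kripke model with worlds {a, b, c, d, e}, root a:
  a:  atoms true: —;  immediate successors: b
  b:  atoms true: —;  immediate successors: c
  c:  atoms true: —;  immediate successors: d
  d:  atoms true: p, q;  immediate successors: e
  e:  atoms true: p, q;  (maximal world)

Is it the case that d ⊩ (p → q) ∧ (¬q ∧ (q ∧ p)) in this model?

d ⊮ (p → q) ∧ (¬q ∧ (q ∧ p)) since d fails ¬q ∧ (q ∧ p).

No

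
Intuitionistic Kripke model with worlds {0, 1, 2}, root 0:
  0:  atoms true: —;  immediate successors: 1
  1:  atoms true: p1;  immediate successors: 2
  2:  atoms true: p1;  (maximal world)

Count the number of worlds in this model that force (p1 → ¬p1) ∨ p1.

2

0: does not force it — 0 ⊮ (p1 → ¬p1) ∨ p1: neither disjunct is forced at 0.
1: forces it.
2: forces it.
Worlds forcing the formula: {1, 2}.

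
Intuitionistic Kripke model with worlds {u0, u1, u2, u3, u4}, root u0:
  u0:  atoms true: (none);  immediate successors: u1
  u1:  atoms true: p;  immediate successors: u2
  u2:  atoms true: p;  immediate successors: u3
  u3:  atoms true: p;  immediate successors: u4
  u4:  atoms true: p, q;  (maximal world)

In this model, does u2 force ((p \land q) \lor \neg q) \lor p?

u2 \Vdash ((p \land q) \lor \neg q) \lor p via the disjunct p.

Yes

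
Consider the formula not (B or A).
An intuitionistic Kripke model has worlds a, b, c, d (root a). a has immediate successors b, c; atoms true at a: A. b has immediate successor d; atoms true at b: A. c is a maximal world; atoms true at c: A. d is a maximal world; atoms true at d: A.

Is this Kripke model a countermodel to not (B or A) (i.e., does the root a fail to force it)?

a does not force not (B or A) since a is accessible from a and a forces B or A.
a forces B or A via the disjunct A.
So the root a does not force not (B or A); the model is a countermodel.

Yes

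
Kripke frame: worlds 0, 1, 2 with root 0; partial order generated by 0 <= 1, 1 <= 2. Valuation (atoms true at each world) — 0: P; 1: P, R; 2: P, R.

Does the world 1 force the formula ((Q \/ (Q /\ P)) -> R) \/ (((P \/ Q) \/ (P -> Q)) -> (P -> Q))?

1 ||- ((Q \/ (Q /\ P)) -> R) \/ (((P \/ Q) \/ (P -> Q)) -> (P -> Q)) via the disjunct (Q \/ (Q /\ P)) -> R.

Yes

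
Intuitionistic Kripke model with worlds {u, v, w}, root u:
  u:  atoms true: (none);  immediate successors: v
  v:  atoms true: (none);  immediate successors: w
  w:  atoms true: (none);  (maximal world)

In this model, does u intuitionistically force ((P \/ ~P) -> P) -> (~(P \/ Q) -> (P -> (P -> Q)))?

Yes

u ||- ((P \/ ~P) -> P) -> (~(P \/ Q) -> (P -> (P -> Q))) vacuously: no world accessible from u forces the antecedent (P \/ ~P) -> P.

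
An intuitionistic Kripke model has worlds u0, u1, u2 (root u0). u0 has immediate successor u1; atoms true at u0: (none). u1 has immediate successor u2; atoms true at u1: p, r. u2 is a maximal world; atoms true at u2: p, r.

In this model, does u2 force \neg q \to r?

Yes

u2 \Vdash \neg q \to r: every world accessible from u2 that forces \neg q (namely u2) also forces r.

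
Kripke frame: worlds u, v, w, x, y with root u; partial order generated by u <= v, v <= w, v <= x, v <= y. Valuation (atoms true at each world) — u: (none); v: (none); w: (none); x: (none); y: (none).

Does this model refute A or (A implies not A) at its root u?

u forces A or (A implies not A) via the disjunct A implies not A.
So the root u forces A or (A implies not A); the model is not a countermodel.

No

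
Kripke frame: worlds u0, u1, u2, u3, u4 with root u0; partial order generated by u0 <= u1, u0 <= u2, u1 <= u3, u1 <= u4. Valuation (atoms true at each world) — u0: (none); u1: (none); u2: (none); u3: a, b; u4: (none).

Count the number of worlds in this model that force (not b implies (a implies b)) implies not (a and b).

2

u0: does not force it — u0 does not force (not b implies (a implies b)) implies not (a and b): already at u0 itself, u0 forces not b implies (a implies b) but u0 does not force not (a and b).
u1: does not force it — u1 does not force (not b implies (a implies b)) implies not (a and b): already at u1 itself, u1 forces not b implies (a implies b) but u1 does not force not (a and b).
u2: forces it.
u3: does not force it — u3 does not force (not b implies (a implies b)) implies not (a and b): already at u3 itself, u3 forces not b implies (a implies b) but u3 does not force not (a and b).
u4: forces it.
Worlds forcing the formula: {u2, u4}.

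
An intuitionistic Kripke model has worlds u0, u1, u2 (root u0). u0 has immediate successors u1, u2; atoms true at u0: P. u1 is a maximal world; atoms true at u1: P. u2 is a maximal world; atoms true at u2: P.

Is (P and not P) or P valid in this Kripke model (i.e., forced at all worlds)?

u0 forces (P and not P) or P via the disjunct P.
Since the root u0 forces (P and not P) or P and forcing is persistent (monotone upward), every world forces it.

Yes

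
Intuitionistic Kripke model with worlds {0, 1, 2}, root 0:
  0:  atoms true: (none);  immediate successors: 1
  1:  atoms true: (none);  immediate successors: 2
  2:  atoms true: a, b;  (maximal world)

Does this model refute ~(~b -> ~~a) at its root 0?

Yes

0 ||-/- ~(~b -> ~~a) since 0 is accessible from 0 and 0 ||- ~b -> ~~a.
0 ||- ~b -> ~~a vacuously: no world accessible from 0 forces the antecedent ~b.
So the root 0 does not force ~(~b -> ~~a); the model is a countermodel.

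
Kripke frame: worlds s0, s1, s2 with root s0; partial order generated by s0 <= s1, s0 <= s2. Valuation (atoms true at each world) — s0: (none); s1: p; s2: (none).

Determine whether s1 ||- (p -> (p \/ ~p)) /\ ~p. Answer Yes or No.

No

s1 ||-/- (p -> (p \/ ~p)) /\ ~p since s1 fails ~p.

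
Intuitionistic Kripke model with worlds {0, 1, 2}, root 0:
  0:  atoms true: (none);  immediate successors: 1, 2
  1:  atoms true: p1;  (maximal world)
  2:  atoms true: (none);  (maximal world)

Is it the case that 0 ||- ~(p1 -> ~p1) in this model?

No

0 ||-/- ~(p1 -> ~p1) since 2 is accessible from 0 and 2 ||- p1 -> ~p1.
2 ||- p1 -> ~p1 vacuously: no world accessible from 2 forces the antecedent p1.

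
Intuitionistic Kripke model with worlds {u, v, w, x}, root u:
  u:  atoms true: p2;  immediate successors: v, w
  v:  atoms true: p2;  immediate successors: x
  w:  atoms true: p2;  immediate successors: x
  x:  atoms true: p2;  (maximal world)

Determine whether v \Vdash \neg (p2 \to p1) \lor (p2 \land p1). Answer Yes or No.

Yes

v \Vdash \neg (p2 \to p1) \lor (p2 \land p1) via the disjunct \neg (p2 \to p1).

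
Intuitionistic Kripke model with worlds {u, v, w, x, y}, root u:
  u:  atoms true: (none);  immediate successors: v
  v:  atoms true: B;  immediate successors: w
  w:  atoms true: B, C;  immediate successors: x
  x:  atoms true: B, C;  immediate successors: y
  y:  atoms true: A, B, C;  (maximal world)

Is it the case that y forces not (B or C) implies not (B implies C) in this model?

y forces not (B or C) implies not (B implies C) vacuously: no world accessible from y forces the antecedent not (B or C).

Yes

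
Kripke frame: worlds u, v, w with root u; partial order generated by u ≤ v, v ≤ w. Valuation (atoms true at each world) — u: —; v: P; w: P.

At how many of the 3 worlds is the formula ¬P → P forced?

3

u: forces it.
v: forces it.
w: forces it.
Worlds forcing the formula: {u, v, w}.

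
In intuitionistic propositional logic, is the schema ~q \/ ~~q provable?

No

This is the weak law of excluded middle, which is not intuitionistically valid.
A Kripke countermodel: worlds 0, 1, 2; order generated by 0 <= 1, 0 <= 2; atoms true at each world — 0:{}; 1:{q}; 2:{}.
0 ||-/- ~q \/ ~~q: neither disjunct is forced at 0.
0 ||-/- ~q since 1 is accessible from 0 and 1 ||- q.
So the root 0 does not force the formula.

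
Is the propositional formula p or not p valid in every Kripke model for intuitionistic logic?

This is the law of excluded middle, which is not intuitionistically valid.
A Kripke countermodel: worlds u, v; order generated by u <= v; atoms true at each world — u:{}; v:{p}.
u does not force p or not p: neither disjunct is forced at u.
u lacks atom p, so u does not force p.
So the root u does not force the formula.

No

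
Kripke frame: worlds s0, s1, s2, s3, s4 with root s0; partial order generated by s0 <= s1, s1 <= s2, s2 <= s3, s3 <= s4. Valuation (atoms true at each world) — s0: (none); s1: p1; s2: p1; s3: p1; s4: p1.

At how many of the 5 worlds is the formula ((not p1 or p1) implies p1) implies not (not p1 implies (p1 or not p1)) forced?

0

s0: does not force it — s0 does not force ((not p1 or p1) implies p1) implies not (not p1 implies (p1 or not p1)): already at s0 itself, s0 forces (not p1 or p1) implies p1 but s0 does not force not (not p1 implies (p1 or not p1)).
s1: does not force it.
s2: does not force it.
s3: does not force it.
s4: does not force it.
Worlds forcing the formula: { }.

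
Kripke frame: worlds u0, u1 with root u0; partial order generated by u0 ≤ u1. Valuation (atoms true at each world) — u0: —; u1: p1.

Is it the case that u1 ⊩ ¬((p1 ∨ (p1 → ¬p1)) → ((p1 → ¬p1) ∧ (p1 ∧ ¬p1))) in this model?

Yes

u1 ⊩ ¬((p1 ∨ (p1 → ¬p1)) → ((p1 → ¬p1) ∧ (p1 ∧ ¬p1))): no world accessible from u1 forces (p1 ∨ (p1 → ¬p1)) → ((p1 → ¬p1) ∧ (p1 ∧ ¬p1)).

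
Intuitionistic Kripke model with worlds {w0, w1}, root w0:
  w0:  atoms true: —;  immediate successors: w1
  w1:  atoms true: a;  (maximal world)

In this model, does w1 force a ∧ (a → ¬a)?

w1 ⊮ a ∧ (a → ¬a) since w1 fails a → ¬a.

No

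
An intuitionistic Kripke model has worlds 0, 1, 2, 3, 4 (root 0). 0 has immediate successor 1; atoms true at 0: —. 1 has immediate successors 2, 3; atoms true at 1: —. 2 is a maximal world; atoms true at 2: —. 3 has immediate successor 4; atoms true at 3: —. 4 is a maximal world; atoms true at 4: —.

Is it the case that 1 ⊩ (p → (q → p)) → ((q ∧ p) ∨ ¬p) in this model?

1 ⊩ (p → (q → p)) → ((q ∧ p) ∨ ¬p): every world accessible from 1 that forces p → (q → p) (namely 1, 2, 3, 4) also forces (q ∧ p) ∨ ¬p.

Yes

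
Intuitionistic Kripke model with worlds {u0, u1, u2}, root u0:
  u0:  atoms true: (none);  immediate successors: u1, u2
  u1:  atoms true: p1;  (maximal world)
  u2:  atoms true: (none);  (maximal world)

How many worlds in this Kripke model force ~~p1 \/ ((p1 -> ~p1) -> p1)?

u0: does not force it — u0 ||-/- ~~p1 \/ ((p1 -> ~p1) -> p1): neither disjunct is forced at u0.
u1: forces it.
u2: does not force it.
Worlds forcing the formula: {u1}.

1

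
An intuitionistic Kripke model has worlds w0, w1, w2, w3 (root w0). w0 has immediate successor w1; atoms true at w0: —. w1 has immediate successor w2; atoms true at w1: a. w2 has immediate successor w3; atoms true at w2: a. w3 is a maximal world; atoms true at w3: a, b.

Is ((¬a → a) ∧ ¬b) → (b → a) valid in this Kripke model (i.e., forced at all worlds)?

w0 ⊩ ((¬a → a) ∧ ¬b) → (b → a) vacuously: no world accessible from w0 forces the antecedent (¬a → a) ∧ ¬b.
Since the root w0 forces ((¬a → a) ∧ ¬b) → (b → a) and forcing is persistent (monotone upward), every world forces it.

Yes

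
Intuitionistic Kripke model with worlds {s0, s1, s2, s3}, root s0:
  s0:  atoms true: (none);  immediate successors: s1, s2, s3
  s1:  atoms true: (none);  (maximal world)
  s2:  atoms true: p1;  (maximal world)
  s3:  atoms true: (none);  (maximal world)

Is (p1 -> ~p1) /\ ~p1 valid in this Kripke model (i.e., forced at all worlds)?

Not every world: s0 ||-/- (p1 -> ~p1) /\ ~p1.
s0 ||-/- (p1 -> ~p1) /\ ~p1 since s0 fails p1 -> ~p1.

No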